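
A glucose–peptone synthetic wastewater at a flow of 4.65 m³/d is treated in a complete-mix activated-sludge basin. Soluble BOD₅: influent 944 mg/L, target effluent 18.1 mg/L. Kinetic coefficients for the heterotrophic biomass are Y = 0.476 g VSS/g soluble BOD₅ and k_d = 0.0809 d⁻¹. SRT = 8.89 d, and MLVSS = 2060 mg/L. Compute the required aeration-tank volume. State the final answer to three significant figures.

From the SRT design equation V = Y Q (S₀−S) θ_c / [X (1 + k_d θ_c)] = 0.476 × 4.65 × (944 − 18.1) × 8.89 / [2060 × (1 + 0.0809 × 8.89)] = 1.82×10^4 / 3542 = 5.144 m³.

V ≈ 5.14 m³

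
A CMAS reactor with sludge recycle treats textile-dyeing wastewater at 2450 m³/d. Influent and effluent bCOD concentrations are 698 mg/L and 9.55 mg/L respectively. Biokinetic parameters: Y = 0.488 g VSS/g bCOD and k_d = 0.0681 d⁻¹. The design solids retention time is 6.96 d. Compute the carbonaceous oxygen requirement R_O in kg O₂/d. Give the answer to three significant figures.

R_O ≈ 894 kg O₂/d

Y_obs = Y / (1 + k_d θ_c) = 0.488 / (1 + 0.0681 × 6.96) = 0.488 / 1.474 = 0.3311.
Substrate removed = Q·(S₀ − S) = 2450 m³/d × (698 − 9.55) g/m³ = 1.69×10^6 g/d = 1687 kg/d.
P_X = Y_obs·Q·(S₀ − S) = 0.3311 × 1687 = 558.4 kg VSS/d.
R_O = Q·(S₀ − S) − 1.42·P_X = 1687 − 1.42 × 558.4 = 893.7 kg O₂/d.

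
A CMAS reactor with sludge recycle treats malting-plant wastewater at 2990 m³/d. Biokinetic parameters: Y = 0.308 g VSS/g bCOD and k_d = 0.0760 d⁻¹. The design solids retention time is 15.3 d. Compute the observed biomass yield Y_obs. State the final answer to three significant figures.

Y_obs ≈ 0.142 g VSS/g bCOD

The observed yield is Y_obs = Y/(1 + k_d·θ_c) = 0.308 / (1 + 0.0760 × 15.3) = 0.308 / 2.163 = 0.1424 g VSS per g bCOD removed.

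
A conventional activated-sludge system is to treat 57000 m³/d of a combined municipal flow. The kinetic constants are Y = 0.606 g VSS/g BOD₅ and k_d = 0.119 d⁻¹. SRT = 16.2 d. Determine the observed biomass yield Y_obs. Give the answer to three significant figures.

Y_obs = Y / (1 + k_d θ_c) = 0.606 / (1 + 0.119 × 16.2) = 0.606 / 2.928 = 0.2070.

Y_obs ≈ 0.207 g VSS/g BOD₅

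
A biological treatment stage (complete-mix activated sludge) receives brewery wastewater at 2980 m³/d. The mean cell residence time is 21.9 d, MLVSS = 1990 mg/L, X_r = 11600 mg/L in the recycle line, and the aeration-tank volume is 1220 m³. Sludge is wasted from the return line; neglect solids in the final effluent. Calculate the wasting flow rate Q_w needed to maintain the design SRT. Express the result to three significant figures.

Q_w ≈ 9.56 m³/d

Q_w = (V·X)/(θ_c X_r) = 1220 × 1990 / (21.9 × 11600) = 9.557 m³/d.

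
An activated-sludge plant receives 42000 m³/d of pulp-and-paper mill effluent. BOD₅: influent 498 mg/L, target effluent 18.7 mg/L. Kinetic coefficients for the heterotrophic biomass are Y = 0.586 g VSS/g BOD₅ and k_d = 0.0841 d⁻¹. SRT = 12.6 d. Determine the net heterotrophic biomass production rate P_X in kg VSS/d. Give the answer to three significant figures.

The observed yield is Y_obs = Y/(1 + k_d·θ_c) = 0.586 / (1 + 0.0841 × 12.6) = 0.586 / 2.060 = 0.2845 g VSS per g BOD₅ removed.
Mass of BOD₅ removed per day: Q(S₀ − S) = 42000 × 479.3 g/m³ = 20131 kg/d.
Biomass produced: P_X = Y_obs·Q·ΔS = 0.2845 × 20131 ≈ 5727 kg VSS/d.

P_X ≈ 5730 kg VSS/d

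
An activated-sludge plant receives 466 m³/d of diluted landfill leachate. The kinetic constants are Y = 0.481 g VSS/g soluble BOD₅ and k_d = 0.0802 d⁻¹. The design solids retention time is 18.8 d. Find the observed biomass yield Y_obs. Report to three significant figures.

Y_obs ≈ 0.192 g VSS/g soluble BOD₅

Observed yield with endogenous decay: Y_obs = Y / (1 + k_d·θ_c) = 0.481 / (1 + 0.0802 × 18.8) = 0.481 / 2.508 = 0.1918 g VSS/g soluble BOD₅.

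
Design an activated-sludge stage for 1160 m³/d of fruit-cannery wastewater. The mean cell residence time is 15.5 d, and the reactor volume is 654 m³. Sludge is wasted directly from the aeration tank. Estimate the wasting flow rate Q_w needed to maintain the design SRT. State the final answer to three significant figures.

With mixed-liquor wasting, θ_c = V/Q_w, so Q_w = V/θ_c = 654.0/15.5 = 42.19 m³/d.

Q_w ≈ 42.2 m³/d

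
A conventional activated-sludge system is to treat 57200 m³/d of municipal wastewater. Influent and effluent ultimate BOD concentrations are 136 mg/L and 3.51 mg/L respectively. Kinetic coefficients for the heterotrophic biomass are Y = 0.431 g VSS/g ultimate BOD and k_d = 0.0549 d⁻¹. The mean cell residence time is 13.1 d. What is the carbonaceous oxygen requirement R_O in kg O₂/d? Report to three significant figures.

Observed yield with endogenous decay: Y_obs = Y / (1 + k_d·θ_c) = 0.431 / (1 + 0.0549 × 13.1) = 0.431 / 1.719 = 0.2507 g VSS/g ultimate BOD.
Q·(S₀ − S) = 57200 × (136 − 3.51) × 10⁻³ = 7578 kg/d removed.
Biomass synthesised: P_X = Y_obs × 7578 = 1900 kg VSS/d.
Carbonaceous O₂ demand = substrate oxidised − cell-mass equivalent = 7578 − 1.42 × 1900 = 4881 kg O₂/d.

R_O ≈ 4880 kg O₂/d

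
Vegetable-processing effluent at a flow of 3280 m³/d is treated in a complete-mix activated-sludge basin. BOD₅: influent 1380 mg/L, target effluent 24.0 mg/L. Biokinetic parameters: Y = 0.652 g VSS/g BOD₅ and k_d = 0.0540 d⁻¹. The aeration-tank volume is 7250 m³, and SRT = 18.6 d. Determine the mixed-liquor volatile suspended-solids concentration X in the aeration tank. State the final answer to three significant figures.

X = Y·Q·ΔS·θ_c / [V·(1 + k_d θ_c)] = 0.652 × 3280 × (1380 − 24.0) × 18.6 / [7250 × (1 + 0.0540 × 18.6)] = 3712 mg/L.

X ≈ 3710 mg/L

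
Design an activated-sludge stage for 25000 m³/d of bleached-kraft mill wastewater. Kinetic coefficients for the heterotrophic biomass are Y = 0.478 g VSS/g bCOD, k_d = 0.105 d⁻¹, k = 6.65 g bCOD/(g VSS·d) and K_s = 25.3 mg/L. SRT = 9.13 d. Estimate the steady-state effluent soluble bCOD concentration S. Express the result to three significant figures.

S ≈ 1.83 mg/L

For a completely mixed reactor with recycle the Lawrence–McCarty relation gives S = K_s·(1 + k_d·θ_c) / [θ_c·(Y·k − k_d) − 1] = 25.3 × (1 + 0.105 × 9.13) / [9.13 × (0.478 × 6.65 − 0.105) − 1] = 49.55 / 27.06 = 1.831 mg/L.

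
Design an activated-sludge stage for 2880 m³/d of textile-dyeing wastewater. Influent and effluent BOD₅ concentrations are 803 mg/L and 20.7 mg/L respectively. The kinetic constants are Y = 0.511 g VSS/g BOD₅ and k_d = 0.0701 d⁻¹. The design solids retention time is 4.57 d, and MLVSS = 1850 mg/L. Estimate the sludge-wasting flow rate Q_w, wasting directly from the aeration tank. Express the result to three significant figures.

Q_w ≈ 471 m³/d

Steady-state biomass mass balance: V·X·(1 + k_d·θ_c) = Y·Q·(S₀ − S)·θ_c, so V = 0.511 × 2880 × (803 − 20.7) × 4.57 / [1850 × (1 + 0.0701 × 4.57)] = 5.26×10^6 / 2443 = 2154 m³.
For wasting at MLVSS concentration, Q_w = V/θ_c = 2154/4.57 = 471.3 m³/d.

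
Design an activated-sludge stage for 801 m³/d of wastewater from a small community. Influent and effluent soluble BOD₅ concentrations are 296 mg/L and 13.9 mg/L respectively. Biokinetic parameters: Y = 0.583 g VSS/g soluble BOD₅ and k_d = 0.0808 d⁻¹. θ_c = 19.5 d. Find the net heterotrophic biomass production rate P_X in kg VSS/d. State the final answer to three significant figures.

Correct the yield for decay: Y_obs = Y/(1 + k_d θ_c) = 0.583 / (1 + 0.0808 × 19.5) = 0.583 / 2.576 = 0.2264.
Q·(S₀ − S) = 801 × (296 − 13.9) × 10⁻³ = 226.0 kg/d removed.
P_X = Y_obs · Q(S₀ − S) = 0.2264 × 226.0 = 51.15 kg VSS/d.

P_X ≈ 51.1 kg VSS/d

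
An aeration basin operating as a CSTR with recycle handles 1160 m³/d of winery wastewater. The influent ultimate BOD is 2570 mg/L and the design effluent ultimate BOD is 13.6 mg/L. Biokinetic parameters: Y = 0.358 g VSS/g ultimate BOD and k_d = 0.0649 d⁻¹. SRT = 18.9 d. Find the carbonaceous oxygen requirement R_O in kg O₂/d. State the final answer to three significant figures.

R_O ≈ 2290 kg O₂/d

Y_obs = Y / (1 + k_d θ_c) = 0.358 / (1 + 0.0649 × 18.9) = 0.358 / 2.227 = 0.1608.
Substrate removed = Q·(S₀ − S) = 1160 m³/d × (2570 − 13.6) g/m³ = 2.97×10^6 g/d = 2965 kg/d.
P_X = Y_obs·Q·(S₀ − S) = 0.1608 × 2965 = 476.8 kg VSS/d.
Carbonaceous O₂ demand = substrate oxidised − cell-mass equivalent = 2965 − 1.42 × 476.8 = 2288 kg O₂/d.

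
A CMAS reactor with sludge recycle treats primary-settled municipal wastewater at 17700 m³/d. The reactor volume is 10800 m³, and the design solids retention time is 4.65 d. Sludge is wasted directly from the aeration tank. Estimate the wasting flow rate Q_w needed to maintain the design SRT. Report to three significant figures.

Q_w ≈ 2320 m³/d

For wasting at MLVSS concentration, Q_w = V/θ_c = 10800/4.65 = 2323 m³/d.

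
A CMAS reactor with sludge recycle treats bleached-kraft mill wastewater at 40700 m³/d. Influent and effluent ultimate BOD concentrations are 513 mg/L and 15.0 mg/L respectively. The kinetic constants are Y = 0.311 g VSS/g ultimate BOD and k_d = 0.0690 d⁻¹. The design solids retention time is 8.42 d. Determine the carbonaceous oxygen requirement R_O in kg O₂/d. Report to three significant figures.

R_O ≈ 14600 kg O₂/d

Y_obs = Y / (1 + k_d θ_c) = 0.311 / (1 + 0.0690 × 8.42) = 0.311 / 1.581 = 0.1967.
ΔS = 513 − 15.0 = 498.0 mg/L, so the substrate removal rate is 40700 × 498.0/1000 = 20269 kg ultimate BOD/d.
Net sludge production P_X = 0.1967 × 20269 = 3987 kg VSS/d.
R_O = Q·ΔS − 1.42 P_X = 20269 − 5662 = 14607 kg O₂/d.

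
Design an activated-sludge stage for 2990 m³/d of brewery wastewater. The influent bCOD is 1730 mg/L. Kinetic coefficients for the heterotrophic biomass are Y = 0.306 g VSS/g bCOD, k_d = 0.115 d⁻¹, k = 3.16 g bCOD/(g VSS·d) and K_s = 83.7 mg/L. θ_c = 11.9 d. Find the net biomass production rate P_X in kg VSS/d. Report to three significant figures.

For a completely mixed reactor with recycle the Lawrence–McCarty relation gives S = K_s·(1 + k_d·θ_c) / [θ_c·(Y·k − k_d) − 1] = 83.7 × (1 + 0.115 × 11.9) / [11.9 × (0.306 × 3.16 − 0.115) − 1] = 198.2 / 9.138 = 21.69 mg/L.
The observed yield is Y_obs = Y/(1 + k_d·θ_c) = 0.306 / (1 + 0.115 × 11.9) = 0.306 / 2.369 = 0.1292 g VSS per g bCOD removed.
ΔS = 1730 − 21.7 = 1708 mg/L, so the substrate removal rate is 2990 × 1708/1000 = 5108 kg bCOD/d.
So the net sludge growth is P_X = 0.1292 × 5108 = 659.9 kg VSS/d.

P_X ≈ 660 kg VSS/d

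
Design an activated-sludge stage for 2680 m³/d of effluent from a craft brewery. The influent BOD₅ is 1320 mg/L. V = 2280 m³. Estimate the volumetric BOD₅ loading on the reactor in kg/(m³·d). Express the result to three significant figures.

L_v ≈ 1.55 kg BOD₅/(m³·d)

L_v = Q S₀ / V = 2680 × 1320 × 10⁻³ / 2280 = 1.552 kg/(m³·d).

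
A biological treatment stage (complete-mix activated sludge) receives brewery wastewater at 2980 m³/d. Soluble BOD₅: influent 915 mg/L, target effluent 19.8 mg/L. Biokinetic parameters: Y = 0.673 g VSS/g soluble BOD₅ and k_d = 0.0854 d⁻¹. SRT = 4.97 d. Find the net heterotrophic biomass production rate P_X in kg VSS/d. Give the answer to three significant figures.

P_X ≈ 1260 kg VSS/d

The observed yield is Y_obs = Y/(1 + k_d·θ_c) = 0.673 / (1 + 0.0854 × 4.97) = 0.673 / 1.424 = 0.4725 g VSS per g soluble BOD₅ removed.
ΔS = 915 − 19.8 = 895.2 mg/L, so the substrate removal rate is 2980 × 895.2/1000 = 2668 kg soluble BOD₅/d.
Biomass produced: P_X = Y_obs·Q·ΔS = 0.4725 × 2668 ≈ 1260 kg VSS/d.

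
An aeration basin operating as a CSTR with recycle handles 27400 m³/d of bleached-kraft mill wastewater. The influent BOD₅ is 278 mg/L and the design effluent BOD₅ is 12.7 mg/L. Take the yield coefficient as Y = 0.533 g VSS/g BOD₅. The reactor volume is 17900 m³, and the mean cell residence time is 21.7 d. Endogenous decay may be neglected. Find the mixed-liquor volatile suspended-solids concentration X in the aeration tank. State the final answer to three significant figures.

X ≈ 4700 mg/L

X = Y·Q·ΔS·θ_c / V = 0.533 × 27400 × (278 − 12.7) × 21.7 / 17900 = 4697 mg/L.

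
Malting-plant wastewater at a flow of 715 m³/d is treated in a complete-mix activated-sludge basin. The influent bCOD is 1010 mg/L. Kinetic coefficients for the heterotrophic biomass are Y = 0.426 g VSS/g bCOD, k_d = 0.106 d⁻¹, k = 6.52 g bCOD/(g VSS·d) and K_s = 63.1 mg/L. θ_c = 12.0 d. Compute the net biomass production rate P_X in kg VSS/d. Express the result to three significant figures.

Effluent substrate depends only on kinetics and SRT: S = K_s(1 + k_d θ_c) / [θ_c(Yk − k_d) − 1] = 63.1 × (1 + 0.106 × 12.0) / [12.0 × (0.426 × 6.52 − 0.106) − 1] = 143.4 / 31.06 = 4.616 mg/L.
The observed yield is Y_obs = Y/(1 + k_d·θ_c) = 0.426 / (1 + 0.106 × 12.0) = 0.426 / 2.272 = 0.1875 g VSS per g bCOD removed.
Q·(S₀ − S) = 715 × (1010 − 4.62) × 10⁻³ = 718.8 kg/d removed.
So the net sludge growth is P_X = 0.1875 × 718.8 = 134.8 kg VSS/d.

P_X ≈ 135 kg VSS/d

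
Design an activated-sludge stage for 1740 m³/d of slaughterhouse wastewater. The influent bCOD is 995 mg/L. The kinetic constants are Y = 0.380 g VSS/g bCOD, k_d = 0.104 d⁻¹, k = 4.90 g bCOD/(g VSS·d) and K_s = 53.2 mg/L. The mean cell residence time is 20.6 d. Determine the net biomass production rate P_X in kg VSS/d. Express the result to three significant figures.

Effluent substrate depends only on kinetics and SRT: S = K_s(1 + k_d θ_c) / [θ_c(Yk − k_d) − 1] = 53.2 × (1 + 0.104 × 20.6) / [20.6 × (0.380 × 4.90 − 0.104) − 1] = 167.2 / 35.21 = 4.747 mg/L.
Observed yield with endogenous decay: Y_obs = Y / (1 + k_d·θ_c) = 0.380 / (1 + 0.104 × 20.6) = 0.380 / 3.142 = 0.1209 g VSS/g bCOD.
Mass of bCOD removed per day: Q(S₀ − S) = 1740 × 990.2 g/m³ = 1723 kg/d.
P_X = Y_obs · Q(S₀ − S) = 0.1209 × 1723 = 208.4 kg VSS/d.

P_X ≈ 208 kg VSS/d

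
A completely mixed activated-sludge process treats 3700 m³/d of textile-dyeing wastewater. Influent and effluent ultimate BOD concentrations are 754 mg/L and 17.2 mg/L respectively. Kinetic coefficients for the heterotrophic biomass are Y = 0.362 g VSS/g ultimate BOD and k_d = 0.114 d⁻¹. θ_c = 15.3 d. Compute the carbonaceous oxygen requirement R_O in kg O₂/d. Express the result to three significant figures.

R_O ≈ 2220 kg O₂/d

Correct the yield for decay: Y_obs = Y/(1 + k_d θ_c) = 0.362 / (1 + 0.114 × 15.3) = 0.362 / 2.744 = 0.1319.
Q·(S₀ − S) = 3700 × (754 − 17.2) × 10⁻³ = 2726 kg/d removed.
P_X = Y_obs·Q·(S₀ − S) = 0.1319 × 2726 = 359.6 kg VSS/d.
R_O = Q·(S₀ − S) − 1.42·P_X = 2726 − 1.42 × 359.6 = 2215 kg O₂/d.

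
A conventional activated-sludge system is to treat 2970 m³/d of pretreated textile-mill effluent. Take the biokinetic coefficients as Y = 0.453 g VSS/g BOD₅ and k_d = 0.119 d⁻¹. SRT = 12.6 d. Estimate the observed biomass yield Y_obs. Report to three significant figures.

Y_obs ≈ 0.181 g VSS/g BOD₅

Y_obs = Y / (1 + k_d θ_c) = 0.453 / (1 + 0.119 × 12.6) = 0.453 / 2.499 = 0.1812.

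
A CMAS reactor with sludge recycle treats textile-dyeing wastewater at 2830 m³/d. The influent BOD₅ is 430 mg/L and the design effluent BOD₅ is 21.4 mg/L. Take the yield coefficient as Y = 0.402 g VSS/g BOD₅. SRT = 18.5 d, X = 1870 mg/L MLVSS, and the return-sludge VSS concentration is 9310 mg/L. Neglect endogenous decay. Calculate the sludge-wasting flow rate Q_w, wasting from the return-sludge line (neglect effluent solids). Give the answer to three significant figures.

Q_w ≈ 49.9 m³/d

V·X = Y·Q·ΔS·θ_c gives V = 0.402 × 2830 × (430 − 21.4) × 18.5 / 1870 = 4599 m³.
Q_w = (V·X)/(θ_c X_r) = 4599 × 1870 / (18.5 × 9310) = 49.93 m³/d.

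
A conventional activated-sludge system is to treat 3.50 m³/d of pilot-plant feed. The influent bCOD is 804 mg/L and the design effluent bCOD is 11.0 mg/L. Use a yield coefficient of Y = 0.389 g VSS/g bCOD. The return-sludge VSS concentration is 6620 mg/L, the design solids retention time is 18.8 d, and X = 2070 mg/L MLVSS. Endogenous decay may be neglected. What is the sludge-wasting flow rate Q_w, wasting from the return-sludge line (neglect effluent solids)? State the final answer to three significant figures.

Q_w ≈ 0.163 m³/d

V·X = Y·Q·ΔS·θ_c gives V = 0.389 × 3.50 × (804 − 11.0) × 18.8 / 2070 = 9.806 m³.
Q_w = (V·X)/(θ_c X_r) = 9.806 × 2070 / (18.8 × 6620) = 0.1631 m³/d.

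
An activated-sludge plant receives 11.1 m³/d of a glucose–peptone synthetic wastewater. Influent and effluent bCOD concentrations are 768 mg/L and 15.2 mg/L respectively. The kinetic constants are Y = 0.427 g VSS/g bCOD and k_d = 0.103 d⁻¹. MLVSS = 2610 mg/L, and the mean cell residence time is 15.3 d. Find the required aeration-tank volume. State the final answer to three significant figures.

From the SRT design equation V = Y Q (S₀−S) θ_c / [X (1 + k_d θ_c)] = 0.427 × 11.1 × (768 − 15.2) × 15.3 / [2610 × (1 + 0.103 × 15.3)] = 5.46×10^4 / 6723 = 8.120 m³.

V ≈ 8.12 m³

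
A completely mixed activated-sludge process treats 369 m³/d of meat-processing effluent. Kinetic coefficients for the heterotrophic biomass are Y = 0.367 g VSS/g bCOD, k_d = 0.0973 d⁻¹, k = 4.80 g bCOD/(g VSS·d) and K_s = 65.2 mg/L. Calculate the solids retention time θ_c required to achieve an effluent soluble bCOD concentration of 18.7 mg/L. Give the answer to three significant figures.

θ_c ≈ 3.39 d

From 1/θ_c = Y·k·S/(K_s + S) − k_d: Y·k·S/(K_s+S) = 0.367 × 4.80 × 18.7 / (65.2 + 18.7) = 0.3926 d⁻¹.
θ_c = 1/(μ − k_d) = 1/(0.3926 − 0.0973) = 1/0.2953 = 3.386 d.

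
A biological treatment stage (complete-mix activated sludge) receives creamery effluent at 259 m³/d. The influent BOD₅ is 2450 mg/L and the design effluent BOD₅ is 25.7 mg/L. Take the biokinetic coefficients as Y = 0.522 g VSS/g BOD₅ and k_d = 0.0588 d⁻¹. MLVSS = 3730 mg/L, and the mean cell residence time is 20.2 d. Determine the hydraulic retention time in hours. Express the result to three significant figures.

τ ≈ 75.2 h

Rearranging the biomass balance for a CMAS with decay, V = Y·Q·ΔS·θ_c / [X·(1+k_d θ_c)] = 0.522 × 259 × (2450 − 25.7) × 20.2 / [3730 × (1 + 0.0588 × 20.2)] = 6.62×10^6 / 8160 = 811.3 m³.
Hydraulic retention time τ = V/Q = 811.3 / 259 = 3.133 d = 75.18 h.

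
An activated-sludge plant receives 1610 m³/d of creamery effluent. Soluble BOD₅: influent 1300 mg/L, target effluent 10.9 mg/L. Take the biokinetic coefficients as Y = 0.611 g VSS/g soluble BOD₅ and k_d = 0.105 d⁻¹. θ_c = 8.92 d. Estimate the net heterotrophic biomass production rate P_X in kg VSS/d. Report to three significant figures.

P_X ≈ 655 kg VSS/d

Observed yield with endogenous decay: Y_obs = Y / (1 + k_d·θ_c) = 0.611 / (1 + 0.105 × 8.92) = 0.611 / 1.937 = 0.3155 g VSS/g soluble BOD₅.
Q·(S₀ − S) = 1610 × (1300 − 10.9) × 10⁻³ = 2075 kg/d removed.
So the net sludge growth is P_X = 0.3155 × 2075 = 654.8 kg VSS/d.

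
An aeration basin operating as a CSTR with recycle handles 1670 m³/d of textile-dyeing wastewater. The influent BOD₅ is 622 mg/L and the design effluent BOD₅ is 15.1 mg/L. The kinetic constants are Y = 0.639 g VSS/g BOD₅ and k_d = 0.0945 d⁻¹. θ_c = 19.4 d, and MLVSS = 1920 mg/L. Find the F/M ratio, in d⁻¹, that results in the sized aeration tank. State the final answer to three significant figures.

Rearranging the biomass balance for a CMAS with decay, V = Y·Q·ΔS·θ_c / [X·(1+k_d θ_c)] = 0.639 × 1670 × (622 − 15.1) × 19.4 / [1920 × (1 + 0.0945 × 19.4)] = 1.26×10^7 / 5440 = 2310 m³.
F/M = applied load / biomass = Q·S₀/(V·X) = 1670 × 622 / (2310 × 1920) = 0.2342 d⁻¹.

F/M ≈ 0.234 d⁻¹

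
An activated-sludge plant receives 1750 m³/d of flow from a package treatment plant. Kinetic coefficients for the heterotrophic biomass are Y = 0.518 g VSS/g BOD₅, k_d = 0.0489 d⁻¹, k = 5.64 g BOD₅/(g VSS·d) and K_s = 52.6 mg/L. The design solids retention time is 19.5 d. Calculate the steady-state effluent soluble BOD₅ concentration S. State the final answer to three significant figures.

From the Monod/SRT balance for a CMAS, S = K_s·(1+k_d θ_c)/[θ_c·(Y k − k_d) − 1] = 52.6 × (1 + 0.0489 × 19.5) / [19.5 × (0.518 × 5.64 − 0.0489) − 1] = 102.8 / 55.02 = 1.868 mg/L.

S ≈ 1.87 mg/L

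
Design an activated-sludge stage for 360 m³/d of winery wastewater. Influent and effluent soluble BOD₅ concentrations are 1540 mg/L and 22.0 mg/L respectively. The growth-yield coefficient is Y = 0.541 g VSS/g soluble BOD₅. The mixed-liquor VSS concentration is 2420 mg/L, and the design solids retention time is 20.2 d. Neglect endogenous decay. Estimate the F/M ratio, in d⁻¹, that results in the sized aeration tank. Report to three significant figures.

F/M ≈ 0.0928 d⁻¹

With k_d = 0 the design equation reduces to V = Y Q (S₀−S) θ_c / X = 0.541 × 360 × (1540 − 22.0) × 20.2 / 2420 = 2468 m³.
F/M = Q·S₀ / (V·X) = 360 × 1540 / (2468 × 2420) = 0.09283 g soluble BOD₅·(g VSS·d)⁻¹.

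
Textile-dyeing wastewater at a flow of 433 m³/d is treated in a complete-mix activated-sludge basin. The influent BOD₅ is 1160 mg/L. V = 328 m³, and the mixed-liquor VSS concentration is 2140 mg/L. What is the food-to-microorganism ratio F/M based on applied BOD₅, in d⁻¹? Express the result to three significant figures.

F/M ≈ 0.716 d⁻¹

Food-to-microorganism ratio F/M = Q S₀ / (V X) = 433 × 1160 / (328.0 × 2140) = 0.7156 d⁻¹.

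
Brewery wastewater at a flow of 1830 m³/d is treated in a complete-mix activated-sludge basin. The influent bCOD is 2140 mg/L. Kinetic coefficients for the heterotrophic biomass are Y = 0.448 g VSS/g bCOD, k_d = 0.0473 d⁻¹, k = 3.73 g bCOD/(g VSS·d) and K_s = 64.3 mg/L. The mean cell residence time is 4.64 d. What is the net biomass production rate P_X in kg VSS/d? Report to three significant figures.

P_X ≈ 1430 kg VSS/d

From the Monod/SRT balance for a CMAS, S = K_s·(1+k_d θ_c)/[θ_c·(Y k − k_d) − 1] = 64.3 × (1 + 0.0473 × 4.64) / [4.64 × (0.448 × 3.73 − 0.0473) − 1] = 78.41 / 6.534 = 12.00 mg/L.
Y_obs = Y / (1 + k_d θ_c) = 0.448 / (1 + 0.0473 × 4.64) = 0.448 / 1.219 = 0.3674.
Mass of bCOD removed per day: Q(S₀ − S) = 1830 × 2128 g/m³ = 3894 kg/d.
Biomass produced: P_X = Y_obs·Q·ΔS = 0.3674 × 3894 ≈ 1431 kg VSS/d.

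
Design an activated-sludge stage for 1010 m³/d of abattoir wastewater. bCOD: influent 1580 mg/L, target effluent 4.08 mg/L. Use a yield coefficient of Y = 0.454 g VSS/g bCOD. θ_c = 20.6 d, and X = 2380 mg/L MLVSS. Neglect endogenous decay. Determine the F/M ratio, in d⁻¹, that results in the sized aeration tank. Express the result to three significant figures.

V·X = Y·Q·ΔS·θ_c gives V = 0.454 × 1010 × (1580 − 4.08) × 20.6 / 2380 = 6255 m³.
F/M = Q·S₀ / (V·X) = 1010 × 1580 / (6255 × 2380) = 0.1072 g bCOD·(g VSS·d)⁻¹.

F/M ≈ 0.107 d⁻¹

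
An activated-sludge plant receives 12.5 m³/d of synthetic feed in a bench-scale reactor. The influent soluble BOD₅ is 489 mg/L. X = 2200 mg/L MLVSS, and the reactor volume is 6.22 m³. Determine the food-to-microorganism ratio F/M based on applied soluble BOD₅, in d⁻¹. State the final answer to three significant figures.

F/M ≈ 0.447 d⁻¹

Food-to-microorganism ratio F/M = Q S₀ / (V X) = 12.5 × 489 / (6.220 × 2200) = 0.4467 d⁻¹.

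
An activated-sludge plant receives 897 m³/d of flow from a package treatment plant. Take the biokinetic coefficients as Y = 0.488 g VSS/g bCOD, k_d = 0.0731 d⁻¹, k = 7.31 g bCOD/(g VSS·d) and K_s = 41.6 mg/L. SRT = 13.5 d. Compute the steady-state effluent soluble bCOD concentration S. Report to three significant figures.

S ≈ 1.79 mg/L

For a completely mixed reactor with recycle the Lawrence–McCarty relation gives S = K_s·(1 + k_d·θ_c) / [θ_c·(Y·k − k_d) − 1] = 41.6 × (1 + 0.0731 × 13.5) / [13.5 × (0.488 × 7.31 − 0.0731) − 1] = 82.65 / 46.17 = 1.790 mg/L.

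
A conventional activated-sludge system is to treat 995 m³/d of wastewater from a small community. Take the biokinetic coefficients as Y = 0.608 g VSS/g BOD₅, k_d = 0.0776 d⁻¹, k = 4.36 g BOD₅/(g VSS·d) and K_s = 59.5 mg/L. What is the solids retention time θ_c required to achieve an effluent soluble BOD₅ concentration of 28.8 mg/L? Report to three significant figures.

θ_c ≈ 1.27 d

Specific growth rate at S = 28.8 mg/L: μ = YkS/(K_s+S) = 0.608·4.36·28.8/(59.5+28.8) = 0.8646 d⁻¹.
θ_c = 1/(μ − k_d) = 1/(0.8646 − 0.0776) = 1/0.7870 = 1.271 d.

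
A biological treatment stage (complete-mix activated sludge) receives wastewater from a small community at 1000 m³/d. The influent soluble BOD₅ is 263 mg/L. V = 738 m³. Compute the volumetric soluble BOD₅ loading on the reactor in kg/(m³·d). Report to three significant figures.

L_v = Q S₀ / V = 1000 × 263 × 10⁻³ / 738.0 = 0.3564 kg/(m³·d).

L_v ≈ 0.356 kg soluble BOD₅/(m³·d)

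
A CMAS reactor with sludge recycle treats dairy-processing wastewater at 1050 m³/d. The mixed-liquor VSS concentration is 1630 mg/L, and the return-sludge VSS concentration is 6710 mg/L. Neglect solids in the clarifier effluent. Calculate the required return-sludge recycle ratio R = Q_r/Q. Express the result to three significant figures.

R ≈ 0.321

R = Q_r/Q = X/(X_r − X) = 1630 / (6710 − 1630) = 0.3209.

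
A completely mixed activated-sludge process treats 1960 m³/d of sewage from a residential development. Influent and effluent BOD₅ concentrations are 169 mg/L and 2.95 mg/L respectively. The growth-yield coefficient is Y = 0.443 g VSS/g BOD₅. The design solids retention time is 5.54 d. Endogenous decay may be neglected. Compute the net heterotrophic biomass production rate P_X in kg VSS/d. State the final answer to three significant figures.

Since k_d ≈ 0, Y_obs = Y = 0.443 g VSS/g BOD₅.
Substrate removed = Q·(S₀ − S) = 1960 m³/d × (169 − 2.95) g/m³ = 3.25×10^5 g/d = 325.5 kg/d.
Net biomass production P_X = Y_obs × Q·(S₀ − S) = 0.4430 × 325.5 = 144.2 kg VSS/d.

P_X ≈ 144 kg VSS/d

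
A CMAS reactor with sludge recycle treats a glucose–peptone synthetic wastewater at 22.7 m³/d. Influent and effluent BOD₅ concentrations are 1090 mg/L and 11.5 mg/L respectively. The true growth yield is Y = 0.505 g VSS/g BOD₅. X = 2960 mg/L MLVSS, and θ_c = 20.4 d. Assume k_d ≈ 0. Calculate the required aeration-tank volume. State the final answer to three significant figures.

With k_d = 0 the design equation reduces to V = Y Q (S₀−S) θ_c / X = 0.505 × 22.7 × (1090 − 11.5) × 20.4 / 2960 = 85.21 m³.

V ≈ 85.2 m³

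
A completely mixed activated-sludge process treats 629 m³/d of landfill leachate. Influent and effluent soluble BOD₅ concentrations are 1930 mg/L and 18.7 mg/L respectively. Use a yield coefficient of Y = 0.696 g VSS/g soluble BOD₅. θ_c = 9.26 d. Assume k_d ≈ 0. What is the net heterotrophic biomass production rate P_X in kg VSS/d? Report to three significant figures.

Since k_d ≈ 0, Y_obs = Y = 0.696 g VSS/g soluble BOD₅.
Mass of soluble BOD₅ removed per day: Q(S₀ − S) = 629 × 1911 g/m³ = 1202 kg/d.
Net biomass production P_X = Y_obs × Q·(S₀ − S) = 0.6960 × 1202 = 836.7 kg VSS/d.

P_X ≈ 837 kg VSS/d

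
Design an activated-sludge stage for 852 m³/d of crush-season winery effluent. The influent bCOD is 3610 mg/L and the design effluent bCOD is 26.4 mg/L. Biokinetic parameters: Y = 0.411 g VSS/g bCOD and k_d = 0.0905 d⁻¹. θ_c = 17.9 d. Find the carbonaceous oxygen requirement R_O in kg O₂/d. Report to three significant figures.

R_O ≈ 2370 kg O₂/d

Observed yield with endogenous decay: Y_obs = Y / (1 + k_d·θ_c) = 0.411 / (1 + 0.0905 × 17.9) = 0.411 / 2.620 = 0.1569 g VSS/g bCOD.
Mass of bCOD removed per day: Q(S₀ − S) = 852 × 3584 g/m³ = 3053 kg/d.
P_X = Y_obs·Q·(S₀ − S) = 0.1569 × 3053 = 479.0 kg VSS/d.
Carbonaceous O₂ demand = substrate oxidised − cell-mass equivalent = 3053 − 1.42 × 479.0 = 2373 kg O₂/d.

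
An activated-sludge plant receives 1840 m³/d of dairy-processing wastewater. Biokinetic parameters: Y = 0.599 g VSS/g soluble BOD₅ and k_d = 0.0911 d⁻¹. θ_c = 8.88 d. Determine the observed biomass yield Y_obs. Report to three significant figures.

Y_obs = Y / (1 + k_d θ_c) = 0.599 / (1 + 0.0911 × 8.88) = 0.599 / 1.809 = 0.3311.

Y_obs ≈ 0.331 g VSS/g soluble BOD₅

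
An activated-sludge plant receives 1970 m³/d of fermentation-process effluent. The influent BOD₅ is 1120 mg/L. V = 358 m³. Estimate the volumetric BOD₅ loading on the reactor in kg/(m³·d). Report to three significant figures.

L_v = Q S₀ / V = 1970 × 1120 × 10⁻³ / 358.0 = 6.163 kg/(m³·d).

L_v ≈ 6.16 kg BOD₅/(m³·d)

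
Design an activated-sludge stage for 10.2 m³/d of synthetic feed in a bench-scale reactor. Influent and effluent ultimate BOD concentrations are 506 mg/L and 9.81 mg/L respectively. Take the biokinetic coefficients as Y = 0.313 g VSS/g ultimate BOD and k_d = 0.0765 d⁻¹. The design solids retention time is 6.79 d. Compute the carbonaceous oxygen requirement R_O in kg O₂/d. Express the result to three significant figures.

R_O ≈ 3.58 kg O₂/d

Correct the yield for decay: Y_obs = Y/(1 + k_d θ_c) = 0.313 / (1 + 0.0765 × 6.79) = 0.313 / 1.519 = 0.2060.
Substrate removed = Q·(S₀ − S) = 10.2 m³/d × (506 − 9.81) g/m³ = 5.06×10^3 g/d = 5.061 kg/d.
Net sludge production P_X = 0.2060 × 5.061 = 1.043 kg VSS/d.
Carbonaceous O₂ demand = substrate oxidised − cell-mass equivalent = 5.061 − 1.42 × 1.043 = 3.581 kg O₂/d.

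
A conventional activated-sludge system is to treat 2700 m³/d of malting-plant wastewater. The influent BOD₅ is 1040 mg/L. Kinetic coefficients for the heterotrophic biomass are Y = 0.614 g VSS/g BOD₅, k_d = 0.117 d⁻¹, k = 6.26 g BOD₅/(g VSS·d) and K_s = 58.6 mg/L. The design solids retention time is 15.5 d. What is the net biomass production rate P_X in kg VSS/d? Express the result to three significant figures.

P_X ≈ 611 kg VSS/d

From the Monod/SRT balance for a CMAS, S = K_s·(1+k_d θ_c)/[θ_c·(Y k − k_d) − 1] = 58.6 × (1 + 0.117 × 15.5) / [15.5 × (0.614 × 6.26 − 0.117) − 1] = 164.9 / 56.76 = 2.905 mg/L.
Y_obs = Y / (1 + k_d θ_c) = 0.614 / (1 + 0.117 × 15.5) = 0.614 / 2.814 = 0.2182.
Substrate removed = Q·(S₀ − S) = 2700 m³/d × (1040 − 2.90) g/m³ = 2.8×10^6 g/d = 2800 kg/d.
P_X = Y_obs · Q(S₀ − S) = 0.2182 × 2800 = 611.1 kg VSS/d.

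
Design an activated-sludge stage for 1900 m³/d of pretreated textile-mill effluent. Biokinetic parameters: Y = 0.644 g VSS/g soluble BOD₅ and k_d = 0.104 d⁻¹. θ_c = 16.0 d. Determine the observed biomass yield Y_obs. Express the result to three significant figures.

Y_obs ≈ 0.242 g VSS/g soluble BOD₅

Observed yield with endogenous decay: Y_obs = Y / (1 + k_d·θ_c) = 0.644 / (1 + 0.104 × 16.0) = 0.644 / 2.664 = 0.2417 g VSS/g soluble BOD₅.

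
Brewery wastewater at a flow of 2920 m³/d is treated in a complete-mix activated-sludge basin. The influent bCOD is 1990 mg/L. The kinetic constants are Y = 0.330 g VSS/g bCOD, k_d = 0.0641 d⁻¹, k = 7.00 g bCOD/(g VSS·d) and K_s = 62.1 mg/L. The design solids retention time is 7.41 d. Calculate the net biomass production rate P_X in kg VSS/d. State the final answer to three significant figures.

From the Monod/SRT balance for a CMAS, S = K_s·(1+k_d θ_c)/[θ_c·(Y k − k_d) − 1] = 62.1 × (1 + 0.0641 × 7.41) / [7.41 × (0.330 × 7.00 − 0.0641) − 1] = 91.60 / 15.64 = 5.856 mg/L.
Correct the yield for decay: Y_obs = Y/(1 + k_d θ_c) = 0.330 / (1 + 0.0641 × 7.41) = 0.330 / 1.475 = 0.2237.
Q·(S₀ − S) = 2920 × (1990 − 5.86) × 10⁻³ = 5794 kg/d removed.
P_X = Y_obs · Q(S₀ − S) = 0.2237 × 5794 = 1296 kg VSS/d.

P_X ≈ 1300 kg VSS/d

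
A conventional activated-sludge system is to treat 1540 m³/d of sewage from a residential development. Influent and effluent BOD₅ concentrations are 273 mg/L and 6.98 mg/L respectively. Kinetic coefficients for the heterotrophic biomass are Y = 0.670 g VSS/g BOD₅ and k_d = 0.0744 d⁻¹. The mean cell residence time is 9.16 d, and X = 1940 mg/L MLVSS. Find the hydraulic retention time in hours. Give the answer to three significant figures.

Rearranging the biomass balance for a CMAS with decay, V = Y·Q·ΔS·θ_c / [X·(1+k_d θ_c)] = 0.670 × 1540 × (273 − 6.98) × 9.16 / [1940 × (1 + 0.0744 × 9.16)] = 2.51×10^6 / 3262 = 770.7 m³.
Hydraulic retention time τ = V/Q = 770.7 / 1540 = 0.5005 d = 12.01 h.

τ ≈ 12.0 h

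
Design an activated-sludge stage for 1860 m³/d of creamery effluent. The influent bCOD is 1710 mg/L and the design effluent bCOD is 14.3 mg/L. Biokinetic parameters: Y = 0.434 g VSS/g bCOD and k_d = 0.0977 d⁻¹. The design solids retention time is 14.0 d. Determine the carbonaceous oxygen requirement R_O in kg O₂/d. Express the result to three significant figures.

Y_obs = Y / (1 + k_d θ_c) = 0.434 / (1 + 0.0977 × 14.0) = 0.434 / 2.368 = 0.1833.
Q·(S₀ − S) = 1860 × (1710 − 14.3) × 10⁻³ = 3154 kg/d removed.
Biomass synthesised: P_X = Y_obs × 3154 = 578.1 kg VSS/d.
Carbonaceous O₂ demand = substrate oxidised − cell-mass equivalent = 3154 − 1.42 × 578.1 = 2333 kg O₂/d.

R_O ≈ 2330 kg O₂/d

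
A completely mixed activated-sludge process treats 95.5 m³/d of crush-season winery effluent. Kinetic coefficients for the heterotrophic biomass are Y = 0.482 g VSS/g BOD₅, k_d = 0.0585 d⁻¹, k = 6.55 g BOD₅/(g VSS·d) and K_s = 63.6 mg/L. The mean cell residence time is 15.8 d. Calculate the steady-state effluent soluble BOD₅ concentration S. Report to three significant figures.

Effluent substrate depends only on kinetics and SRT: S = K_s(1 + k_d θ_c) / [θ_c(Yk − k_d) − 1] = 63.6 × (1 + 0.0585 × 15.8) / [15.8 × (0.482 × 6.55 − 0.0585) − 1] = 122.4 / 47.96 = 2.552 mg/L.

S ≈ 2.55 mg/L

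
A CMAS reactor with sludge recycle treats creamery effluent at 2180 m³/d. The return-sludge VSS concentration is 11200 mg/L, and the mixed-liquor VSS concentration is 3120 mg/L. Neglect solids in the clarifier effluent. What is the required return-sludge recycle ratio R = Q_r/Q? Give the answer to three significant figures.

R = Q_r/Q = X/(X_r − X) = 3120 / (11200 − 3120) = 0.3861.

R ≈ 0.386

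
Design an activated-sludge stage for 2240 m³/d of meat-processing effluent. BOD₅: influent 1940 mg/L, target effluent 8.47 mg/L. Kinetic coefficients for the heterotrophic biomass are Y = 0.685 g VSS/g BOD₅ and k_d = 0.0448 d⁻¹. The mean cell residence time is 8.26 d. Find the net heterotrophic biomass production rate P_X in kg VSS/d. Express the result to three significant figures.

Y_obs = Y / (1 + k_d θ_c) = 0.685 / (1 + 0.0448 × 8.26) = 0.685 / 1.370 = 0.5000.
Substrate removed = Q·(S₀ − S) = 2240 m³/d × (1940 − 8.47) g/m³ = 4.33×10^6 g/d = 4327 kg/d.
Biomass produced: P_X = Y_obs·Q·ΔS = 0.5000 × 4327 ≈ 2163 kg VSS/d.

P_X ≈ 2160 kg VSS/d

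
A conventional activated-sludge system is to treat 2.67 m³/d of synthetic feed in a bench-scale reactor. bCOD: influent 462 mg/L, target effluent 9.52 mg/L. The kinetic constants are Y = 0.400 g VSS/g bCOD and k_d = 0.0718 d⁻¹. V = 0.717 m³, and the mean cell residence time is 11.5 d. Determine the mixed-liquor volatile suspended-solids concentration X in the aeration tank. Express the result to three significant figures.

Solving the biomass balance for X: X = Y Q (S₀−S) θ_c / [V (1+k_d θ_c)] = 0.400 × 2.67 × (462 − 9.52) × 11.5 / [0.717 × (1 + 0.0718 × 11.5)] = 4245 mg/L.

X ≈ 4250 mg/L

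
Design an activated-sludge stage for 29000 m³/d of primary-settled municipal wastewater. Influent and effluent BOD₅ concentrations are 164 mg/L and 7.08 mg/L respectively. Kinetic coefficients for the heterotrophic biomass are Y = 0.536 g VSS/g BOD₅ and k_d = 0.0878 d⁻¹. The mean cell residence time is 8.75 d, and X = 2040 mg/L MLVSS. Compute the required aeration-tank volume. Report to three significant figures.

Steady-state biomass mass balance: V·X·(1 + k_d·θ_c) = Y·Q·(S₀ − S)·θ_c, so V = 0.536 × 29000 × (164 − 7.08) × 8.75 / [2040 × (1 + 0.0878 × 8.75)] = 2.13×10^7 / 3607 = 5917 m³.

V ≈ 5920 m³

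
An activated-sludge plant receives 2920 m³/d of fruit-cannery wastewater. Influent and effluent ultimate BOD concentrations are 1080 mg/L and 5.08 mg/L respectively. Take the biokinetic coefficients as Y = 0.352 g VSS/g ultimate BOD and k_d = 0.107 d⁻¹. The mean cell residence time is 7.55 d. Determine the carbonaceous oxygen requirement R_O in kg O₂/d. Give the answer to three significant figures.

Y_obs = Y / (1 + k_d θ_c) = 0.352 / (1 + 0.107 × 7.55) = 0.352 / 1.808 = 0.1947.
Q·(S₀ − S) = 2920 × (1080 − 5.08) × 10⁻³ = 3139 kg/d removed.
Biomass synthesised: P_X = Y_obs × 3139 = 611.1 kg VSS/d.
R_O = Q·(S₀ − S) − 1.42·P_X = 3139 − 1.42 × 611.1 = 2271 kg O₂/d.

R_O ≈ 2270 kg O₂/d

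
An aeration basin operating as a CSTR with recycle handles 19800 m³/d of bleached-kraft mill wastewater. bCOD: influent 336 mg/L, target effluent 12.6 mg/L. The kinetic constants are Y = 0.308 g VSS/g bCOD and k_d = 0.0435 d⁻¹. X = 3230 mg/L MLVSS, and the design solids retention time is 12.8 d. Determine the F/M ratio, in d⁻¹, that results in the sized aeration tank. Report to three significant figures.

F/M ≈ 0.410 d⁻¹

From the SRT design equation V = Y Q (S₀−S) θ_c / [X (1 + k_d θ_c)] = 0.308 × 19800 × (336 − 12.6) × 12.8 / [3230 × (1 + 0.0435 × 12.8)] = 2.52×10^7 / 5028 = 5020 m³.
F/M = applied load / biomass = Q·S₀/(V·X) = 19800 × 336 / (5020 × 3230) = 0.4103 d⁻¹.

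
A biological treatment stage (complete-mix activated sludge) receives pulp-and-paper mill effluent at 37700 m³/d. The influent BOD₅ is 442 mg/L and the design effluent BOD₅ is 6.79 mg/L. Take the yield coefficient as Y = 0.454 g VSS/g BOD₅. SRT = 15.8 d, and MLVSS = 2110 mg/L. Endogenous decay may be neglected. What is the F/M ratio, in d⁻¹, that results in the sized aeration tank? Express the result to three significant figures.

Biomass mass balance (decay neglected): V·X = Y·Q·(S₀ − S)·θ_c, so V = 0.454 × 37700 × (442 − 6.79) × 15.8 / 2110 = 55779 m³.
F/M = applied load / biomass = Q·S₀/(V·X) = 37700 × 442 / (55779 × 2110) = 0.1416 d⁻¹.

F/M ≈ 0.142 d⁻¹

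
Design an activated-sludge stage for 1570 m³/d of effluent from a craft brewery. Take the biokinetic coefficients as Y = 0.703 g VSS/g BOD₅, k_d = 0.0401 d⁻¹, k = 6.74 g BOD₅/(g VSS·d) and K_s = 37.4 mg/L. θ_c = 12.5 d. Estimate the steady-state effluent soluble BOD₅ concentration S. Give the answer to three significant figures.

S ≈ 0.973 mg/L

From the Monod/SRT balance for a CMAS, S = K_s·(1+k_d θ_c)/[θ_c·(Y k − k_d) − 1] = 37.4 × (1 + 0.0401 × 12.5) / [12.5 × (0.703 × 6.74 − 0.0401) − 1] = 56.15 / 57.73 = 0.9726 mg/L.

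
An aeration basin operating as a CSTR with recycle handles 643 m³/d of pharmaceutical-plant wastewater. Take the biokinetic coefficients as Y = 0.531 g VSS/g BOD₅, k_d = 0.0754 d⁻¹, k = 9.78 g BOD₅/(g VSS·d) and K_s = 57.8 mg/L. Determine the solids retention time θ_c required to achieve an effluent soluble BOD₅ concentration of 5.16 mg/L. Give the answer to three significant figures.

θ_c ≈ 2.86 d

Specific growth rate at S = 5.16 mg/L: μ = YkS/(K_s+S) = 0.531·9.78·5.16/(57.8+5.16) = 0.4256 d⁻¹.
θ_c = 1/(μ − k_d) = 1/(0.4256 − 0.0754) = 1/0.3502 = 2.855 d.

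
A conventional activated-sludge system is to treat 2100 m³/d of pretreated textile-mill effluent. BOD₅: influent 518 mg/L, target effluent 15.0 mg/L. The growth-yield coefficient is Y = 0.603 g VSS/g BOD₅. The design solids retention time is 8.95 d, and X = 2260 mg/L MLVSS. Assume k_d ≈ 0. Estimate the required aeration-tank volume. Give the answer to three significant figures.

V ≈ 2520 m³

Biomass mass balance (decay neglected): V·X = Y·Q·(S₀ − S)·θ_c, so V = 0.603 × 2100 × (518 − 15.0) × 8.95 / 2260 = 2522 m³.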